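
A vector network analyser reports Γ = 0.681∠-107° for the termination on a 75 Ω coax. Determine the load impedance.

Z_L = Z_0·(1 + Γ)/(1 − Γ) = 75·(0.801 − j0.651)/(1.2 + j0.651)

Z_L ≈ 21.6 − j52.5 Ω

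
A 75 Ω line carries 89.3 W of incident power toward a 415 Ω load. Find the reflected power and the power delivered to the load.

Γ = (415 − 75)/(415 + 75) = 0.694
|Γ|² = 0.481
P_refl = |Γ|²·P_inc = 43 W, P_del = (1 − |Γ|²)·P_inc = 46.3 W

P_reflected ≈ 43 W; P_delivered ≈ 46.3 W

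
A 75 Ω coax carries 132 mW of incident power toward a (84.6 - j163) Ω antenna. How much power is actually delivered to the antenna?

|Γ| = |(9.6 − j163)/(159.6 − j163)| = 0.716
|Γ|² = 0.512
P_refl = |Γ|²·P_inc = 67.6 mW, P_del = (1 − |Γ|²)·P_inc = 64.4 mW

P_delivered ≈ 64.4 mW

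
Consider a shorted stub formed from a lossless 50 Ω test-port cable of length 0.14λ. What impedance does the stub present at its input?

βl = 2π × 0.14 = 50.4°
tan(βl) = 1.21
For a shorted stub, Z_in = jZ_0·tan(βl)

Z_in ≈ +j60.4 Ω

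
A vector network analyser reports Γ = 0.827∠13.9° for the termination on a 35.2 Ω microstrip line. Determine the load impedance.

Z_L ≈ 142 + j178 Ω

Z_L = Z_0·(1 + Γ)/(1 − Γ) = 35.2·(1.8 + j0.199)/(0.197 − j0.199)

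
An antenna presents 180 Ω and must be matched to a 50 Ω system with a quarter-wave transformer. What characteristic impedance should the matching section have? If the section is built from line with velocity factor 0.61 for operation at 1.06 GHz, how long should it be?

Z_qwt = √(Z_0·R_L) = √(50 × 180) = √9000
λ = 0.61·c/f = 0.173 m, so l = λ/4 = 0.0432 m

Z_qwt ≈ 94.9 Ω; length ≈ 4.32 cm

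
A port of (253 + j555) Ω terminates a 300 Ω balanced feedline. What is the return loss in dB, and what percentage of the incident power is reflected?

RL ≈ 2.96 dB; 50.5% of incident power reflected

Γ = (-47 + j555)/(553 + j555), |Γ| = 0.711
RL = −20·log₁₀(0.711) = 2.96 dB
P_refl/P_inc = |Γ|² = 0.505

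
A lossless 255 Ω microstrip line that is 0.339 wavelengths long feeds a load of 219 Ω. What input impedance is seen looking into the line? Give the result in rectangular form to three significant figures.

Z_in ≈ 270 − j37.1 Ω

βl = 2π × 0.339 = 122°
tan(βl) = tan(122°) = -1.6
Z_in = Z_0·(Z_L + jZ_0·tanβl)/(Z_0 + jZ_L·tanβl)
     = 255·(219 − j407)/(255 − j350)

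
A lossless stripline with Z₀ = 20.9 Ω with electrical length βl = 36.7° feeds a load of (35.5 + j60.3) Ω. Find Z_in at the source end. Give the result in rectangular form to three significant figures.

tan(βl) = tan(36.7°) = 0.745
Z_in = Z_0·(Z_L + jZ_0·tanβl)/(Z_0 + jZ_L·tanβl)
     = 20.9·(35.5 + j75.9)/(-24 + j26.5)

Z_in ≈ 18.9 − j45.2 Ω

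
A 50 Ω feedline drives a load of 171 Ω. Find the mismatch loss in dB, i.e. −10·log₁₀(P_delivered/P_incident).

mismatch loss ≈ 1.55 dB

Γ = (171 − 50)/(171 + 50) = 0.548
|Γ|² = 0.3, so P_del/P_inc = 1 − |Γ|² = 0.7
ML = −10·log₁₀(1 − |Γ|²)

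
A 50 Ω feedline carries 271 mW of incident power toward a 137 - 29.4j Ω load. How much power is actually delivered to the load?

|Γ| = |(87 − j29.4)/(187 − j29.4)| = 0.485
|Γ|² = 0.235
P_refl = |Γ|²·P_inc = 63.8 mW, P_del = (1 − |Γ|²)·P_inc = 207 mW

P_delivered ≈ 207 mW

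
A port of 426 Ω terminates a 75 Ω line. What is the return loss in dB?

RL ≈ 3.09 dB

Γ = (426 − 75)/(426 + 75) = 0.701
RL = −20·log₁₀|Γ| = −20·log₁₀(0.701)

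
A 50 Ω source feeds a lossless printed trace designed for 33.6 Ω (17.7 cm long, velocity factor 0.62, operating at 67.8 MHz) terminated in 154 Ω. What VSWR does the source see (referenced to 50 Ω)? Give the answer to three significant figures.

VSWR ≈ 3.69

λ = v/f = 0.62·c / 67.8 MHz = 2.74 m
βl = 2π·l/λ = 2π × 0.0645 = 23.2°
tan(βl) = 0.429
Z_in = Z_0·(Z_L + jZ_0·tanβl)/(Z_0 + jZ_L·tanβl) = 37.5 − j59.3 Ω
Γ_s = (Z_in − Z_s)/(Z_in + Z_s) = (-12.5 − j59.3)/(87.5 − j59.3), |Γ_s| = 0.573
VSWR = (1 + |Γ_s|)/(1 − |Γ_s|)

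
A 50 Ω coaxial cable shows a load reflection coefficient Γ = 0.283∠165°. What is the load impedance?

Z_L = Z_0·(1 + Γ)/(1 − Γ) = 50·(0.727 + j0.0732)/(1.27 − j0.0732)

Z_L ≈ 28.3 + j4.5 Ω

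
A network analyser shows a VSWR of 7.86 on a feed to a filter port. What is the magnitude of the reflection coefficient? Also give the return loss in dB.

|Γ| ≈ 0.774; return loss ≈ 2.22 dB

|Γ| = (S − 1)/(S + 1) = (7.86 − 1)/(7.86 + 1) = 6.86/8.86
RL = −20·log₁₀|Γ| = −20·log₁₀(0.774)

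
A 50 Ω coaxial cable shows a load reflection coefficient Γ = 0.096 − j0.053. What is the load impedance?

Z_L = Z_0·(1 + Γ)/(1 − Γ) = 50·(1.1 − j0.053)/(0.904 + j0.053)

Z_L ≈ 60.2 − j6.46 Ω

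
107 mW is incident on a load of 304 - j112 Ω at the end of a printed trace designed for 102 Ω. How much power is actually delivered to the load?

P_delivered ≈ 74.8 mW

|Γ| = |(202 − j112)/(406 − j112)| = 0.548
|Γ|² = 0.301
P_refl = |Γ|²·P_inc = 32.2 mW, P_del = (1 − |Γ|²)·P_inc = 74.8 mW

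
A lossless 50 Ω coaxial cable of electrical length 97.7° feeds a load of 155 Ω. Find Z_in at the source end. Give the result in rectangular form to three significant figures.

Z_in ≈ 16.4 + j6.05 Ω

tan(βl) = tan(97.7°) = -7.4
Z_in = Z_0·(Z_L + jZ_0·tanβl)/(Z_0 + jZ_L·tanβl)
     = 50·(155 − j370)/(50 − j1150)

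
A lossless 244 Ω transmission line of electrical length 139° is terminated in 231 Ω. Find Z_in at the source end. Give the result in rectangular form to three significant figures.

tan(βl) = tan(139°) = -0.869
Z_in = Z_0·(Z_L + jZ_0·tanβl)/(Z_0 + jZ_L·tanβl)
     = 244·(231 − j212)/(244 − j201)

Z_in ≈ 242 − j13.1 Ω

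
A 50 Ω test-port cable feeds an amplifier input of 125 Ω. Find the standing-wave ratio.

Γ = (125 − 50)/(125 + 50) = 0.429
VSWR = (1 + 0.429)/(1 − 0.429)

VSWR ≈ 2.5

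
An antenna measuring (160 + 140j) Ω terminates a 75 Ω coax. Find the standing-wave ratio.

VSWR ≈ 3.98

Γ = (Z_L − Z_0)/(Z_L + Z_0) = (85 + j140)/(235 + j140)
|Γ| = 164/274 = 0.599
VSWR = (1 + |Γ|)/(1 − |Γ|) = 1.6/0.401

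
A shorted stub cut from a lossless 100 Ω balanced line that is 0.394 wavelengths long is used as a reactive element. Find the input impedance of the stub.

βl = 2π × 0.394 = 142°
tan(βl) = -0.786
For a shorted stub, Z_in = jZ_0·tan(βl)

Z_in ≈ −j78.6 Ω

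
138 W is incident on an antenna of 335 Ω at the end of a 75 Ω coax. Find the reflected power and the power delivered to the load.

P_reflected ≈ 55.5 W; P_delivered ≈ 82.5 W

Γ = (335 − 75)/(335 + 75) = 0.634
|Γ|² = 0.402
P_refl = |Γ|²·P_inc = 55.5 W, P_del = (1 − |Γ|²)·P_inc = 82.5 W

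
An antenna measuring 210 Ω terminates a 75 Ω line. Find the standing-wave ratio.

Γ = (210 − 75)/(210 + 75) = 0.474
VSWR = (1 + 0.474)/(1 − 0.474)

VSWR ≈ 2.8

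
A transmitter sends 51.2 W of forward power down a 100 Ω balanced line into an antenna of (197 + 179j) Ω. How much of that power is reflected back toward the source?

|Γ| = |(97 + j179)/(297 + j179)| = 0.587
|Γ|² = 0.345
P_refl = |Γ|²·P_inc = 17.6 W, P_del = (1 − |Γ|²)·P_inc = 33.6 W

P_reflected ≈ 17.6 W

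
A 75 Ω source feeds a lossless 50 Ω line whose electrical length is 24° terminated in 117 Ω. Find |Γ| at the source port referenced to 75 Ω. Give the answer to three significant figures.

tan(βl) = 0.445
Z_in = Z_0·(Z_L + jZ_0·tanβl)/(Z_0 + jZ_L·tanβl) = 67.2 − j47.8 Ω
Γ_s = (Z_in − Z_s)/(Z_in + Z_s) = (-7.77 − j47.8)/(142 − j47.8), |Γ_s| = 0.323

|Γ| ≈ 0.323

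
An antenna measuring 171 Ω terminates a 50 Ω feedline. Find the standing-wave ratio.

Γ = (171 − 50)/(171 + 50) = 0.548
VSWR = (1 + 0.548)/(1 − 0.548)

VSWR ≈ 3.42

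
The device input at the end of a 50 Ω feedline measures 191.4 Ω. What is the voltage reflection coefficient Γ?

Γ = 0.586

Γ = (Z_L − Z_0)/(Z_L + Z_0) = (191.4 − 50)/(191.4 + 50) = 141.4/241.4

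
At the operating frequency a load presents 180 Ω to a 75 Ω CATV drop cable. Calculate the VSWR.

VSWR ≈ 2.4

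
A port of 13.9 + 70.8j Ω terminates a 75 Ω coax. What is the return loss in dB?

RL ≈ 1.69 dB

Γ = (-61.1 + j70.8)/(88.9 + j70.8), |Γ| = 0.823
RL = −20·log₁₀|Γ| = −20·log₁₀(0.823)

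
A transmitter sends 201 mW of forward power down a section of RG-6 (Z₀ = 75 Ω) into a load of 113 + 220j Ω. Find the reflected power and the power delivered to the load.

|Γ| = |(38 + j220)/(188 + j220)| = 0.771
|Γ|² = 0.595
P_refl = |Γ|²·P_inc = 120 mW, P_del = (1 − |Γ|²)·P_inc = 81.4 mW

P_reflected ≈ 120 mW; P_delivered ≈ 81.4 mW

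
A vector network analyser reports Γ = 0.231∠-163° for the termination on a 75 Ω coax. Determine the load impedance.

Z_L = Z_0·(1 + Γ)/(1 − Γ) = 75·(0.779 − j0.0675)/(1.22 + j0.0675)

Z_L ≈ 47.5 − j6.78 Ω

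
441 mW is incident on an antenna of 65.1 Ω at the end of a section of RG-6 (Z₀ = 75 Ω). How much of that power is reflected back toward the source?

P_reflected ≈ 2.2 mW

Γ = (65.1 − 75)/(65.1 + 75) = -0.0707
|Γ|² = 0.00499
P_refl = |Γ|²·P_inc = 2.2 mW, P_del = (1 − |Γ|²)·P_inc = 439 mW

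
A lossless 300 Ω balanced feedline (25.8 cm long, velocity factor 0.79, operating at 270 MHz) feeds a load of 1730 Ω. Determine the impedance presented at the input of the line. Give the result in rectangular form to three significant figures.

Z_in ≈ 56.1 + j82.2 Ω

λ = v/f = 0.79·c / 270 MHz = 0.878 m
βl = 2π·l/λ = 2π × 0.294 = 106°
tan(βl) = tan(106°) = -3.53
Z_in = Z_0·(Z_L + jZ_0·tanβl)/(Z_0 + jZ_L·tanβl)
     = 300·(1730 − j1060)/(300 − j6110)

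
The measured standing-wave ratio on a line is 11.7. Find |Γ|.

|Γ| ≈ 0.843

|Γ| = (S − 1)/(S + 1) = (11.7 − 1)/(11.7 + 1) = 10.7/12.7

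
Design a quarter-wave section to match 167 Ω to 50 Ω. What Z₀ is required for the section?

Z_qwt ≈ 91.4 Ω

Z_qwt = √(Z_0·R_L) = √(50 × 167) = √8350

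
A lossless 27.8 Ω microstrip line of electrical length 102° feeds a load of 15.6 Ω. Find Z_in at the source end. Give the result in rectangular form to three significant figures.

tan(βl) = tan(102°) = -4.7
Z_in = Z_0·(Z_L + jZ_0·tanβl)/(Z_0 + jZ_L·tanβl)
     = 27.8·(15.6 − j131)/(27.8 − j73.4)

Z_in ≈ 45.3 − j11.2 Ω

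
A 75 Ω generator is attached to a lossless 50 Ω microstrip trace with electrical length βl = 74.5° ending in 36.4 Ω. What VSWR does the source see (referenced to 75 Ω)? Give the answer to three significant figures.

VSWR ≈ 1.24

tan(βl) = 3.61
Z_in = Z_0·(Z_L + jZ_0·tanβl)/(Z_0 + jZ_L·tanβl) = 64.6 + j10.7 Ω
Γ_s = (Z_in − Z_s)/(Z_in + Z_s) = (-10.4 + j10.7)/(140 + j10.7), |Γ_s| = 0.107
VSWR = (1 + |Γ_s|)/(1 − |Γ_s|)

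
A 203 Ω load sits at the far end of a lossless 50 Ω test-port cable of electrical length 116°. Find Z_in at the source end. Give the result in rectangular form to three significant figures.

Z_in ≈ 15 + j22.6 Ω

tan(βl) = tan(116°) = -2.05
Z_in = Z_0·(Z_L + jZ_0·tanβl)/(Z_0 + jZ_L·tanβl)
     = 50·(203 − j103)/(50 − j416)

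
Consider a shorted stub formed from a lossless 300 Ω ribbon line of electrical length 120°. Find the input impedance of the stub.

Z_in ≈ −j520 Ω

tan(βl) = -1.73
For a shorted stub, Z_in = jZ_0·tan(βl)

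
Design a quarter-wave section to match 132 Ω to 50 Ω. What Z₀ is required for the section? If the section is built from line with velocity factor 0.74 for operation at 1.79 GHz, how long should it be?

Z_qwt ≈ 81.2 Ω; length ≈ 3.1 cm

Z_qwt = √(Z_0·R_L) = √(50 × 132) = √6600
λ = 0.74·c/f = 0.124 m, so l = λ/4 = 0.031 m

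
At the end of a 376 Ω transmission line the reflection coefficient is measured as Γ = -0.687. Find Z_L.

Z_L ≈ 69.8 Ω

Z_L = Z_0·(1 + Γ)/(1 − Γ) = 376·(0.313)/(1.69)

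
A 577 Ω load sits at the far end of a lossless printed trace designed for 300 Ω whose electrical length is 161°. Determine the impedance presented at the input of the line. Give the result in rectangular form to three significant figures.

Z_in ≈ 449 + j194 Ω

tan(βl) = tan(161°) = -0.344
Z_in = Z_0·(Z_L + jZ_0·tanβl)/(Z_0 + jZ_L·tanβl)
     = 300·(577 − j103)/(300 − j199)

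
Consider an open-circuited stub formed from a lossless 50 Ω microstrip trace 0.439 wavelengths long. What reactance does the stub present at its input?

X_in ≈ 124 Ω (inductive)

βl = 2π × 0.439 = 158°
tan(βl) = -0.403
For an open-circuited stub, Z_in = −jZ_0·cot(βl) = −jZ_0/tan(βl)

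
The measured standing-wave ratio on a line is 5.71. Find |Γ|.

|Γ| = (S − 1)/(S + 1) = (5.71 − 1)/(5.71 + 1) = 4.71/6.71

|Γ| ≈ 0.702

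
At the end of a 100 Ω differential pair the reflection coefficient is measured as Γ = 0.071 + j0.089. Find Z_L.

Z_L = Z_0·(1 + Γ)/(1 − Γ) = 100·(1.07 + j0.089)/(0.929 − j0.089)

Z_L ≈ 113 + j20.4 Ω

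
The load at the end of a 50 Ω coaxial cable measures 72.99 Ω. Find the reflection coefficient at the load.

Γ = 0.187

Γ = (Z_L − Z_0)/(Z_L + Z_0) = (72.99 − 50)/(72.99 + 50) = 22.99/123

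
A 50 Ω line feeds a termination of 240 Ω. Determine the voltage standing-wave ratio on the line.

Γ = (240 − 50)/(240 + 50) = 0.655
VSWR = (1 + 0.655)/(1 − 0.655)

VSWR ≈ 4.8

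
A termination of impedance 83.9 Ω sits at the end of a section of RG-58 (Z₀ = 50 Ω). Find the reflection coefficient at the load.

Γ = 0.253

Γ = (Z_L − Z_0)/(Z_L + Z_0) = (83.9 − 50)/(83.9 + 50) = 33.9/133.9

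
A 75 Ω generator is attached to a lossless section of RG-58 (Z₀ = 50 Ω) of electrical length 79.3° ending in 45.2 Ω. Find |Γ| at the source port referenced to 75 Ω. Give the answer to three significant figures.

tan(βl) = 5.29
Z_in = Z_0·(Z_L + jZ_0·tanβl)/(Z_0 + jZ_L·tanβl) = 54.9 + j2.02 Ω
Γ_s = (Z_in − Z_s)/(Z_in + Z_s) = (-20.1 + j2.02)/(130 + j2.02), |Γ_s| = 0.156

|Γ| ≈ 0.156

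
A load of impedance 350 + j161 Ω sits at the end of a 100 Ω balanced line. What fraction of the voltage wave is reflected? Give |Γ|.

|Γ| ≈ 0.622

Γ = (Z_L − Z_0)/(Z_L + Z_0) = (250 + j161)/(450 + j161)
|Γ| = 297/478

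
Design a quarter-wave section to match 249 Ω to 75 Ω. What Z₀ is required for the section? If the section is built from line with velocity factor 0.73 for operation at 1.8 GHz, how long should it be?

Z_qwt = √(Z_0·R_L) = √(75 × 249) = √18680
λ = 0.73·c/f = 0.122 m, so l = λ/4 = 0.0304 m

Z_qwt ≈ 137 Ω; length ≈ 3.04 cm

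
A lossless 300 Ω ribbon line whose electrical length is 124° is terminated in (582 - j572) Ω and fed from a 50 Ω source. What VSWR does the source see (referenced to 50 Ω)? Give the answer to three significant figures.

tan(βl) = -1.48
Z_in = Z_0·(Z_L + jZ_0·tanβl)/(Z_0 + jZ_L·tanβl) = 160 + j304 Ω
Γ_s = (Z_in − Z_s)/(Z_in + Z_s) = (110 + j304)/(210 + j304), |Γ_s| = 0.875
VSWR = (1 + |Γ_s|)/(1 − |Γ_s|)

VSWR ≈ 15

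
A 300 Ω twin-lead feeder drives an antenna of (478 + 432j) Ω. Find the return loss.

Γ = (178 + j432)/(778 + j432), |Γ| = 0.525
RL = −20·log₁₀|Γ| = −20·log₁₀(0.525)

RL ≈ 5.6 dB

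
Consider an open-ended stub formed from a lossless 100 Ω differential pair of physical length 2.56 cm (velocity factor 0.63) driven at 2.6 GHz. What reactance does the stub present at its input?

X_in ≈ 74.8 Ω (inductive)

λ = v/f = 0.63·c / 2.6 GHz = 0.0727 m
βl = 2π·l/λ = 2π × 0.352 = 127°
tan(βl) = -1.34
For an open-ended stub, Z_in = −jZ_0·cot(βl) = −jZ_0/tan(βl)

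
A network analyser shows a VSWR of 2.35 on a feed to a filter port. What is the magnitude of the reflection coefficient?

|Γ| = (S − 1)/(S + 1) = (2.35 − 1)/(2.35 + 1) = 1.35/3.35

|Γ| ≈ 0.403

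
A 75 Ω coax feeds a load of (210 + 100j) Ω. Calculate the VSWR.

Γ = (Z_L − Z_0)/(Z_L + Z_0) = (135 + j100)/(285 + j100)
|Γ| = 168/302 = 0.556
VSWR = (1 + |Γ|)/(1 − |Γ|) = 1.56/0.444

VSWR ≈ 3.51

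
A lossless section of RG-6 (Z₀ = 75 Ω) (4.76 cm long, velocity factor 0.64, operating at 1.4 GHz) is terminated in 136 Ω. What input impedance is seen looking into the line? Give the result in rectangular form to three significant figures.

Z_in ≈ 53.6 + j31.8 Ω

λ = v/f = 0.64·c / 1.4 GHz = 0.137 m
βl = 2π·l/λ = 2π × 0.347 = 125°
tan(βl) = tan(125°) = -1.43
Z_in = Z_0·(Z_L + jZ_0·tanβl)/(Z_0 + jZ_L·tanβl)
     = 75·(136 − j107)/(75 − j195)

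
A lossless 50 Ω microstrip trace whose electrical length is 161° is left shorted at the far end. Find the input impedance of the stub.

tan(βl) = -0.344
For a shorted stub, Z_in = jZ_0·tan(βl)

Z_in ≈ −j17.2 Ω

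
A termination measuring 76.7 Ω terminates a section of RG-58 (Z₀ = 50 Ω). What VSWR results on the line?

VSWR ≈ 1.53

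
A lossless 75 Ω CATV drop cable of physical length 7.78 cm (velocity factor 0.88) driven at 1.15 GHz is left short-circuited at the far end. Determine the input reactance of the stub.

X_in ≈ -120 Ω (capacitive)

λ = v/f = 0.88·c / 1.15 GHz = 0.23 m
βl = 2π·l/λ = 2π × 0.339 = 122°
tan(βl) = -1.6
For a short-circuited stub, Z_in = jZ_0·tan(βl)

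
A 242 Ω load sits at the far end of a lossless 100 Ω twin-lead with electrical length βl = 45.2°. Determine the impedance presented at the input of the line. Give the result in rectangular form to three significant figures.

Z_in ≈ 70.2 − j70.5 Ω

tan(βl) = tan(45.2°) = 1.01
Z_in = Z_0·(Z_L + jZ_0·tanβl)/(Z_0 + jZ_L·tanβl)
     = 100·(242 + j101)/(100 + j244)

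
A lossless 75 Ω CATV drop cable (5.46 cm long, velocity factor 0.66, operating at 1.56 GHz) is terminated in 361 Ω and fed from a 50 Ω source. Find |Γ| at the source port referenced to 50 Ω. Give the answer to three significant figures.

|Γ| ≈ 0.734

λ = v/f = 0.66·c / 1.56 GHz = 0.127 m
βl = 2π·l/λ = 2π × 0.43 = 155°
tan(βl) = -0.469
Z_in = Z_0·(Z_L + jZ_0·tanβl)/(Z_0 + jZ_L·tanβl) = 72.2 + j128 Ω
Γ_s = (Z_in − Z_s)/(Z_in + Z_s) = (22.2 + j128)/(122 + j128), |Γ_s| = 0.734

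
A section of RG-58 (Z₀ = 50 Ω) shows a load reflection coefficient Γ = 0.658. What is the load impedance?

Z_L = Z_0·(1 + Γ)/(1 − Γ) = 50·(1.66)/(0.342)

Z_L ≈ 242 Ω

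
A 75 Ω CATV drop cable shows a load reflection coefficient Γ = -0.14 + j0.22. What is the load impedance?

Z_L ≈ 51.9 + j24.5 Ω

Z_L = Z_0·(1 + Γ)/(1 − Γ) = 75·(0.86 + j0.22)/(1.14 − j0.22)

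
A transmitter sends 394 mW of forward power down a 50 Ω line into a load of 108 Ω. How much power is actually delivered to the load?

Γ = (108 − 50)/(108 + 50) = 0.367
|Γ|² = 0.135
P_refl = |Γ|²·P_inc = 53.1 mW, P_del = (1 − |Γ|²)·P_inc = 341 mW

P_delivered ≈ 341 mW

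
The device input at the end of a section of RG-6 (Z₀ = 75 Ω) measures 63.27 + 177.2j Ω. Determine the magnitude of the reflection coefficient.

Γ = (Z_L − Z_0)/(Z_L + Z_0) = (-11.73 + j177.2)/(138.3 + j177.2)
|Γ| = 178/225

|Γ| ≈ 0.79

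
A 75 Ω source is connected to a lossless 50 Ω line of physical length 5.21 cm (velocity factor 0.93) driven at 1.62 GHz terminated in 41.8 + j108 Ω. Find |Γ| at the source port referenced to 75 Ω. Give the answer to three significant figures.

|Γ| ≈ 0.836

λ = v/f = 0.93·c / 1.62 GHz = 0.172 m
βl = 2π·l/λ = 2π × 0.303 = 109°
tan(βl) = -2.92
Z_in = Z_0·(Z_L + jZ_0·tanβl)/(Z_0 + jZ_L·tanβl) = 6.71 − j2.96 Ω
Γ_s = (Z_in − Z_s)/(Z_in + Z_s) = (-68.3 − j2.96)/(81.7 − j2.96), |Γ_s| = 0.836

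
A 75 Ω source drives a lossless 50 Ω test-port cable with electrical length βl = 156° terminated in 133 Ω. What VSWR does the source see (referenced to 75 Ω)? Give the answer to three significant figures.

tan(βl) = -0.445
Z_in = Z_0·(Z_L + jZ_0·tanβl)/(Z_0 + jZ_L·tanβl) = 66.3 + j56.3 Ω
Γ_s = (Z_in − Z_s)/(Z_in + Z_s) = (-8.67 + j56.3)/(141 + j56.3), |Γ_s| = 0.374
VSWR = (1 + |Γ_s|)/(1 − |Γ_s|)

VSWR ≈ 2.2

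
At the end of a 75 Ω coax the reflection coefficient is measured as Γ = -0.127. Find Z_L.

Z_L = Z_0·(1 + Γ)/(1 − Γ) = 75·(0.873)/(1.13)

Z_L ≈ 58.1 Ω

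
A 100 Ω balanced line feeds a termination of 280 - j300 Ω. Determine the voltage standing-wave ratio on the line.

VSWR ≈ 6.21

Γ = (Z_L − Z_0)/(Z_L + Z_0) = (180 − j300)/(380 − j300)
|Γ| = 350/484 = 0.723
VSWR = (1 + |Γ|)/(1 − |Γ|) = 1.72/0.277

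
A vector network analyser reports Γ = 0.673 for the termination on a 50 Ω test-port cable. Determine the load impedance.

Z_L = Z_0·(1 + Γ)/(1 − Γ) = 50·(1.67)/(0.327)

Z_L ≈ 256 Ω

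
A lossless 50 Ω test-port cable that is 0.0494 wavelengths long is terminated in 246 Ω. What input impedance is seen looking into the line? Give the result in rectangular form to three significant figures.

Z_in ≈ 77.7 − j107 Ω

βl = 2π × 0.0494 = 17.8°
tan(βl) = tan(17.8°) = 0.321
Z_in = Z_0·(Z_L + jZ_0·tanβl)/(Z_0 + jZ_L·tanβl)
     = 50·(246 + j16)/(50 + j78.9)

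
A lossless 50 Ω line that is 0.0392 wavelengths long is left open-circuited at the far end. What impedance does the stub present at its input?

Z_in ≈ −j199 Ω

βl = 2π × 0.0392 = 14.1°
tan(βl) = 0.251
For an open-circuited stub, Z_in = −jZ_0·cot(βl) = −jZ_0/tan(βl)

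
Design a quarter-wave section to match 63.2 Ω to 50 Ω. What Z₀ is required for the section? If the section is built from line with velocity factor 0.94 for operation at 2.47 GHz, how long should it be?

Z_qwt = √(Z_0·R_L) = √(50 × 63.2) = √3160
λ = 0.94·c/f = 0.114 m, so l = λ/4 = 0.0285 m

Z_qwt ≈ 56.2 Ω; length ≈ 2.85 cm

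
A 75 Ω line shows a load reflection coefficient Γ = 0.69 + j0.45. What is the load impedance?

Z_L ≈ 80.7 + j226 Ω

Z_L = Z_0·(1 + Γ)/(1 − Γ) = 75·(1.69 + j0.45)/(0.31 − j0.45)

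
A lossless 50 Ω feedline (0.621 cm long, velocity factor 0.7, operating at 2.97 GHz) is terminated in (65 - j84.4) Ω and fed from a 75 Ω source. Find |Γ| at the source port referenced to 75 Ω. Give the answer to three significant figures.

λ = v/f = 0.7·c / 2.97 GHz = 0.0707 m
βl = 2π·l/λ = 2π × 0.0878 = 31.6°
tan(βl) = 0.616
Z_in = Z_0·(Z_L + jZ_0·tanβl)/(Z_0 + jZ_L·tanβl) = 18.7 − j33.6 Ω
Γ_s = (Z_in − Z_s)/(Z_in + Z_s) = (-56.3 − j33.6)/(93.7 − j33.6), |Γ_s| = 0.659

|Γ| ≈ 0.659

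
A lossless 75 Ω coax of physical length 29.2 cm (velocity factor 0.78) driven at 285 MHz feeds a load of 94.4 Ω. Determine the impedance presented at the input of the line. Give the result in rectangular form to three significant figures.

Z_in ≈ 69.3 + j15.6 Ω

λ = v/f = 0.78·c / 285 MHz = 0.821 m
βl = 2π·l/λ = 2π × 0.356 = 128°
tan(βl) = tan(128°) = -1.28
Z_in = Z_0·(Z_L + jZ_0·tanβl)/(Z_0 + jZ_L·tanβl)
     = 75·(94.4 − j95.9)/(75 − j121)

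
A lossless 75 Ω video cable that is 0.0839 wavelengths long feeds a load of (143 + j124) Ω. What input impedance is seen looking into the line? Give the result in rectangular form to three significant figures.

Z_in ≈ 155 − j124 Ω

βl = 2π × 0.0839 = 30.2°
tan(βl) = tan(30.2°) = 0.582
Z_in = Z_0·(Z_L + jZ_0·tanβl)/(Z_0 + jZ_L·tanβl)
     = 75·(143 + j168)/(2.82 + j83.2)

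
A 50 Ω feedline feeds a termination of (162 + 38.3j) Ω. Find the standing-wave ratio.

VSWR ≈ 3.44

Γ = (Z_L − Z_0)/(Z_L + Z_0) = (112 + j38.3)/(212 + j38.3)
|Γ| = 118/215 = 0.549
VSWR = (1 + |Γ|)/(1 − |Γ|) = 1.55/0.451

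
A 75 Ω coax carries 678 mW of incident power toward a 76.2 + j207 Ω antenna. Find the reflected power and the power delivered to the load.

|Γ| = |(1.2 + j207)/(151.2 + j207)| = 0.808
|Γ|² = 0.652
P_refl = |Γ|²·P_inc = 442 mW, P_del = (1 − |Γ|²)·P_inc = 236 mW

P_reflected ≈ 442 mW; P_delivered ≈ 236 mW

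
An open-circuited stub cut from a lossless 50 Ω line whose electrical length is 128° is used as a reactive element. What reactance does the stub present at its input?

X_in ≈ 39.1 Ω (inductive)

tan(βl) = -1.28
For an open-circuited stub, Z_in = −jZ_0·cot(βl) = −jZ_0/tan(βl)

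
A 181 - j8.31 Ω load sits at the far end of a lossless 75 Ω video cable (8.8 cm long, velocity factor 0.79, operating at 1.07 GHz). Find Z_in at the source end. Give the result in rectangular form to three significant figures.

Z_in ≈ 68.5 + j65.1 Ω

λ = v/f = 0.79·c / 1.07 GHz = 0.221 m
βl = 2π·l/λ = 2π × 0.397 = 143°
tan(βl) = tan(143°) = -0.753
Z_in = Z_0·(Z_L + jZ_0·tanβl)/(Z_0 + jZ_L·tanβl)
     = 75·(181 − j64.8)/(68.7 − j136)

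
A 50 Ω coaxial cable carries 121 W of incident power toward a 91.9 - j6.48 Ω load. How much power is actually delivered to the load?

P_delivered ≈ 110 W

|Γ| = |(41.9 − j6.48)/(141.9 − j6.48)| = 0.298
|Γ|² = 0.0891
P_refl = |Γ|²·P_inc = 10.8 W, P_del = (1 − |Γ|²)·P_inc = 110 W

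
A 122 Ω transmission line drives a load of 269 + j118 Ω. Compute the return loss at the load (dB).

RL ≈ 6.72 dB

Γ = (147 + j118)/(391 + j118), |Γ| = 0.462
RL = −20·log₁₀|Γ| = −20·log₁₀(0.462)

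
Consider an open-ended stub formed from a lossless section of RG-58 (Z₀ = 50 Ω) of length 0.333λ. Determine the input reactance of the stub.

βl = 2π × 0.333 = 120°
tan(βl) = -1.74
For an open-ended stub, Z_in = −jZ_0·cot(βl) = −jZ_0/tan(βl)

X_in ≈ 28.7 Ω (inductive)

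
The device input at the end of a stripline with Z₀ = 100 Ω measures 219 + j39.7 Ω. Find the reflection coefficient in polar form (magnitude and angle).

Γ ≈ 0.39 ∠ 11.4°

Γ = (Z_L − Z_0)/(Z_L + Z_0) = (119 + j39.7)/(319 + j39.7)
|Γ| = 125/321 = 0.39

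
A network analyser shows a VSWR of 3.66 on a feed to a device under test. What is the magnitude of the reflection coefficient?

|Γ| = (S − 1)/(S + 1) = (3.66 − 1)/(3.66 + 1) = 2.66/4.66

|Γ| ≈ 0.571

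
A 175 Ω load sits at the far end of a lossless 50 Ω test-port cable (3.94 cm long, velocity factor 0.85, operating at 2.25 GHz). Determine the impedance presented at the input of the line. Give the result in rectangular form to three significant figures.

Z_in ≈ 20.5 + j31.1 Ω

λ = v/f = 0.85·c / 2.25 GHz = 0.113 m
βl = 2π·l/λ = 2π × 0.348 = 125°
tan(βl) = tan(125°) = -1.42
Z_in = Z_0·(Z_L + jZ_0·tanβl)/(Z_0 + jZ_L·tanβl)
     = 50·(175 − j71)/(50 − j249)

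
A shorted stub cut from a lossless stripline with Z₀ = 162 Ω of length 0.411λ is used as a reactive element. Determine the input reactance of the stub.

βl = 2π × 0.411 = 148°
tan(βl) = -0.626
For a shorted stub, Z_in = jZ_0·tan(βl)

X_in ≈ -101 Ω (capacitive)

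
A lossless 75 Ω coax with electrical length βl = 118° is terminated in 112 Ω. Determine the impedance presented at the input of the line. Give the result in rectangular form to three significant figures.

Z_in ≈ 57.2 + j19.5 Ω

tan(βl) = tan(118°) = -1.88
Z_in = Z_0·(Z_L + jZ_0·tanβl)/(Z_0 + jZ_L·tanβl)
     = 75·(112 − j141)/(75 − j211)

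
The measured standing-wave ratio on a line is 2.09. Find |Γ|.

|Γ| = (S − 1)/(S + 1) = (2.09 − 1)/(2.09 + 1) = 1.09/3.09

|Γ| ≈ 0.353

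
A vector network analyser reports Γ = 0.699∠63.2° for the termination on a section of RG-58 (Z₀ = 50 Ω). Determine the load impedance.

Z_L = Z_0·(1 + Γ)/(1 − Γ) = 50·(1.32 + j0.624)/(0.685 − j0.624)

Z_L ≈ 29.8 + j72.7 Ω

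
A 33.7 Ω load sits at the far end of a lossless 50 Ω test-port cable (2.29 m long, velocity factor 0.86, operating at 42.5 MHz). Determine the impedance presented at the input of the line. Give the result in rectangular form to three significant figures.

λ = v/f = 0.86·c / 42.5 MHz = 6.07 m
βl = 2π·l/λ = 2π × 0.377 = 136°
tan(βl) = tan(136°) = -0.972
Z_in = Z_0·(Z_L + jZ_0·tanβl)/(Z_0 + jZ_L·tanβl)
     = 50·(33.7 − j48.6)/(50 − j32.8)

Z_in ≈ 45.9 − j18.6 Ω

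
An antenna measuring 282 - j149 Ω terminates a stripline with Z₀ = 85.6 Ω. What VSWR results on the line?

VSWR ≈ 4.28

Γ = (Z_L − Z_0)/(Z_L + Z_0) = (196.4 − j149)/(367.6 − j149)
|Γ| = 247/397 = 0.622
VSWR = (1 + |Γ|)/(1 − |Γ|) = 1.62/0.378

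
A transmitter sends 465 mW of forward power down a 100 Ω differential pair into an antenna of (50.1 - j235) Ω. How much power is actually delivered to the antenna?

|Γ| = |(-49.9 − j235)/(150.1 − j235)| = 0.862
|Γ|² = 0.742
P_refl = |Γ|²·P_inc = 345 mW, P_del = (1 − |Γ|²)·P_inc = 120 mW

P_delivered ≈ 120 mW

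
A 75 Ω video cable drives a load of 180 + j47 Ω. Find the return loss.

RL ≈ 7.06 dB

Γ = (105 + j47)/(255 + j47), |Γ| = 0.444
RL = −20·log₁₀|Γ| = −20·log₁₀(0.444)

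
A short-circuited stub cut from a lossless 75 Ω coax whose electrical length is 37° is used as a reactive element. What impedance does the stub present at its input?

tan(βl) = 0.754
For a short-circuited stub, Z_in = jZ_0·tan(βl)

Z_in ≈ +j56.5 Ω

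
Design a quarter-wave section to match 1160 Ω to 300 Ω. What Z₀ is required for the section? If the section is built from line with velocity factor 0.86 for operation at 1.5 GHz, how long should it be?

Z_qwt = √(Z_0·R_L) = √(300 × 1160) = √348000
λ = 0.86·c/f = 0.172 m, so l = λ/4 = 0.043 m

Z_qwt ≈ 590 Ω; length ≈ 4.3 cm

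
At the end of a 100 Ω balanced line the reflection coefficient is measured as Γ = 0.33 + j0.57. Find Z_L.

Z_L = Z_0·(1 + Γ)/(1 − Γ) = 100·(1.33 + j0.57)/(0.67 − j0.57)

Z_L ≈ 73.2 + j147 Ω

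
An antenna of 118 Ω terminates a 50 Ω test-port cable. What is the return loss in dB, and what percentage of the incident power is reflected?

Γ = (118 − 50)/(118 + 50) = 0.405
RL = −20·log₁₀(0.405) = 7.86 dB
P_refl/P_inc = |Γ|² = 0.164

RL ≈ 7.86 dB; 16.4% of incident power reflected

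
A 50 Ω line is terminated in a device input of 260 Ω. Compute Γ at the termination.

Γ = 0.677

Γ = (Z_L − Z_0)/(Z_L + Z_0) = (260 − 50)/(260 + 50) = 210/310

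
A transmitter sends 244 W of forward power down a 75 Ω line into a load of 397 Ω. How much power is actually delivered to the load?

P_delivered ≈ 130 W

Γ = (397 − 75)/(397 + 75) = 0.682
|Γ|² = 0.465
P_refl = |Γ|²·P_inc = 114 W, P_del = (1 − |Γ|²)·P_inc = 130 W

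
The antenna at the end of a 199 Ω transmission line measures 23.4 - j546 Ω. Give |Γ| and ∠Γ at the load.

Γ ≈ 0.973 ∠ -40°

Γ = (Z_L − Z_0)/(Z_L + Z_0) = (-175.6 − j546)/(222.4 − j546)
|Γ| = 574/590 = 0.973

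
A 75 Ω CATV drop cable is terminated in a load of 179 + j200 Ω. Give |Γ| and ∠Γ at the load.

Γ = (Z_L − Z_0)/(Z_L + Z_0) = (104 + j200)/(254 + j200)
|Γ| = 225/323 = 0.697

Γ ≈ 0.697 ∠ 24.3°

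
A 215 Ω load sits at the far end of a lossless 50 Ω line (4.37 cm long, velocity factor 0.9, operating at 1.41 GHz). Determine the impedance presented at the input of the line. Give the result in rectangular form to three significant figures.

Z_in ≈ 11.8 − j6.51 Ω

λ = v/f = 0.9·c / 1.41 GHz = 0.191 m
βl = 2π·l/λ = 2π × 0.228 = 82.2°
tan(βl) = tan(82.2°) = 7.26
Z_in = Z_0·(Z_L + jZ_0·tanβl)/(Z_0 + jZ_L·tanβl)
     = 50·(215 + j363)/(50 + j1560)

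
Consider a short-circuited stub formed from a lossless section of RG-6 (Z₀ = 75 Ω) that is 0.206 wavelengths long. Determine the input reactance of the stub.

X_in ≈ 264 Ω (inductive)

βl = 2π × 0.206 = 74.2°
tan(βl) = 3.52
For a short-circuited stub, Z_in = jZ_0·tan(βl)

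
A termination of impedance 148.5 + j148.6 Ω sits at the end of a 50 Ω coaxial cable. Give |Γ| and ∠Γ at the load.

Γ ≈ 0.719 ∠ 19.6°

Γ = (Z_L − Z_0)/(Z_L + Z_0) = (98.5 + j148.6)/(198.5 + j148.6)
|Γ| = 178/248 = 0.719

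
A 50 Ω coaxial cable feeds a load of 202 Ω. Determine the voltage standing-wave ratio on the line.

VSWR ≈ 4.04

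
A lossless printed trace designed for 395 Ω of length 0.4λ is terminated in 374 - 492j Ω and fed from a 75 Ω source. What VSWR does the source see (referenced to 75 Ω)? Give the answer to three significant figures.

βl = 2π × 0.4 = 144°
tan(βl) = -0.727
Z_in = Z_0·(Z_L + jZ_0·tanβl)/(Z_0 + jZ_L·tanβl) = 1180 + j380 Ω
Γ_s = (Z_in − Z_s)/(Z_in + Z_s) = (1110 + j380)/(1260 + j380), |Γ_s| = 0.891
VSWR = (1 + |Γ_s|)/(1 − |Γ_s|)

VSWR ≈ 17.4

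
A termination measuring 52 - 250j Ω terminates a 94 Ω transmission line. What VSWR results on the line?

Γ = (Z_L − Z_0)/(Z_L + Z_0) = (-42 − j250)/(146 − j250)
|Γ| = 254/290 = 0.876
VSWR = (1 + |Γ|)/(1 − |Γ|) = 1.88/0.124

VSWR ≈ 15.1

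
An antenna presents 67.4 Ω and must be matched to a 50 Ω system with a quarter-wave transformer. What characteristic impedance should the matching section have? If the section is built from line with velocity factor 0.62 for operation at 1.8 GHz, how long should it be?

Z_qwt ≈ 58.1 Ω; length ≈ 2.58 cm

Z_qwt = √(Z_0·R_L) = √(50 × 67.4) = √3370
λ = 0.62·c/f = 0.103 m, so l = λ/4 = 0.0258 m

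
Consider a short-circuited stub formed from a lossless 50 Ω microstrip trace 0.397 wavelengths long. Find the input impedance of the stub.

βl = 2π × 0.397 = 143°
tan(βl) = -0.756
For a short-circuited stub, Z_in = jZ_0·tan(βl)

Z_in ≈ −j37.8 Ω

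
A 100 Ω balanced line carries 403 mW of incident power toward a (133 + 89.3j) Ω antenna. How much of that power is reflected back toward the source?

P_reflected ≈ 58.7 mW

|Γ| = |(33 + j89.3)/(233 + j89.3)| = 0.382
|Γ|² = 0.146
P_refl = |Γ|²·P_inc = 58.7 mW, P_del = (1 − |Γ|²)·P_inc = 344 mW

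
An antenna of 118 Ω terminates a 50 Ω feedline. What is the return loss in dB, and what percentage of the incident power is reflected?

RL ≈ 7.86 dB; 16.4% of incident power reflected

Γ = (118 − 50)/(118 + 50) = 0.405
RL = −20·log₁₀(0.405) = 7.86 dB
P_refl/P_inc = |Γ|² = 0.164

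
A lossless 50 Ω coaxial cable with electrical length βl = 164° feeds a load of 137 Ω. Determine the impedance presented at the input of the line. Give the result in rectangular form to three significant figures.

tan(βl) = tan(164°) = -0.287
Z_in = Z_0·(Z_L + jZ_0·tanβl)/(Z_0 + jZ_L·tanβl)
     = 50·(137 − j14.3)/(50 − j39.3)

Z_in ≈ 91.7 + j57.7 Ω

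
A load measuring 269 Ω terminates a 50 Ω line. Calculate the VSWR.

VSWR ≈ 5.38

Γ = (269 − 50)/(269 + 50) = 0.687
VSWR = (1 + 0.687)/(1 − 0.687)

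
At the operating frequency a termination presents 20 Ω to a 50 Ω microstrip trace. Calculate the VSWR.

Γ = (20 − 50)/(20 + 50) = -0.429
VSWR = (1 + 0.429)/(1 − 0.429)

VSWR ≈ 2.5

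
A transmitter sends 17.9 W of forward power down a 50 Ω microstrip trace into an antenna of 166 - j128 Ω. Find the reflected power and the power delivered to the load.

|Γ| = |(116 − j128)/(216 − j128)| = 0.688
|Γ|² = 0.473
P_refl = |Γ|²·P_inc = 8.47 W, P_del = (1 − |Γ|²)·P_inc = 9.43 W

P_reflected ≈ 8.47 W; P_delivered ≈ 9.43 W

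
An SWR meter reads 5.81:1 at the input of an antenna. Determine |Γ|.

|Γ| ≈ 0.706

|Γ| = (S − 1)/(S + 1) = (5.81 − 1)/(5.81 + 1) = 4.81/6.81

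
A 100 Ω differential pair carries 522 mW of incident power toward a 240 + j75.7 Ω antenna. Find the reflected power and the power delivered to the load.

|Γ| = |(140 + j75.7)/(340 + j75.7)| = 0.457
|Γ|² = 0.209
P_refl = |Γ|²·P_inc = 109 mW, P_del = (1 − |Γ|²)·P_inc = 413 mW

P_reflected ≈ 109 mW; P_delivered ≈ 413 mW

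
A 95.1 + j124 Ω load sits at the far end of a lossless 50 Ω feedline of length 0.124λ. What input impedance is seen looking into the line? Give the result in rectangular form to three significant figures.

Z_in ≈ 33.4 − j76.4 Ω

βl = 2π × 0.124 = 44.6°
tan(βl) = tan(44.6°) = 0.988
Z_in = Z_0·(Z_L + jZ_0·tanβl)/(Z_0 + jZ_L·tanβl)
     = 50·(95.1 + j173)/(-72.5 + j93.9)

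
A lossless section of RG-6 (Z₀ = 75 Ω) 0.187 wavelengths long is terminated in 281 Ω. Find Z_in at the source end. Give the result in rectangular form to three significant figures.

βl = 2π × 0.187 = 67.3°
tan(βl) = tan(67.3°) = 2.39
Z_in = Z_0·(Z_L + jZ_0·tanβl)/(Z_0 + jZ_L·tanβl)
     = 75·(281 + j179)/(75 + j672)

Z_in ≈ 23.2 − j28.8 Ω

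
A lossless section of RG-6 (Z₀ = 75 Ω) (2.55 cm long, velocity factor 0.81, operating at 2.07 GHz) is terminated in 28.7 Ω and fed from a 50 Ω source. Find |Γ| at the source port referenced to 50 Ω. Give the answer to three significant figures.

λ = v/f = 0.81·c / 2.07 GHz = 0.117 m
βl = 2π·l/λ = 2π × 0.217 = 78.2°
tan(βl) = 4.79
Z_in = Z_0·(Z_L + jZ_0·tanβl)/(Z_0 + jZ_L·tanβl) = 158 + j70.4 Ω
Γ_s = (Z_in − Z_s)/(Z_in + Z_s) = (108 + j70.4)/(208 + j70.4), |Γ_s| = 0.586

|Γ| ≈ 0.586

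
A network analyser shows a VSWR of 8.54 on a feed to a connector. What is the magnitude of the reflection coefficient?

|Γ| ≈ 0.79

|Γ| = (S − 1)/(S + 1) = (8.54 − 1)/(8.54 + 1) = 7.54/9.54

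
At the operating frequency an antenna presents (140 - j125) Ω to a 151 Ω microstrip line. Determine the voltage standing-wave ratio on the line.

Γ = (Z_L − Z_0)/(Z_L + Z_0) = (-11 − j125)/(291 − j125)
|Γ| = 125/317 = 0.396
VSWR = (1 + |Γ|)/(1 − |Γ|) = 1.4/0.604

VSWR ≈ 2.31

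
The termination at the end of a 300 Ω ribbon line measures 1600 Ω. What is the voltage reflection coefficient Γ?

Γ = 0.684

Γ = (Z_L − Z_0)/(Z_L + Z_0) = (1600 − 300)/(1600 + 300) = 1300/1900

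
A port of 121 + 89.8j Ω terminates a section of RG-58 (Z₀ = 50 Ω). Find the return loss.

RL ≈ 4.54 dB

Γ = (71 + j89.8)/(171 + j89.8), |Γ| = 0.593
RL = −20·log₁₀|Γ| = −20·log₁₀(0.593)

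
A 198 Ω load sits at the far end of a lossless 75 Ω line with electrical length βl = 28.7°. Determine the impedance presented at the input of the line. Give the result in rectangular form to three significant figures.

tan(βl) = tan(28.7°) = 0.547
Z_in = Z_0·(Z_L + jZ_0·tanβl)/(Z_0 + jZ_L·tanβl)
     = 75·(198 + j41.1)/(75 + j108)

Z_in ≈ 83.3 − j79.4 Ω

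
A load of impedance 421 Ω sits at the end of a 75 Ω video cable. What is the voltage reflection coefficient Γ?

Γ = 0.698

Γ = (Z_L − Z_0)/(Z_L + Z_0) = (421 − 75)/(421 + 75) = 346/496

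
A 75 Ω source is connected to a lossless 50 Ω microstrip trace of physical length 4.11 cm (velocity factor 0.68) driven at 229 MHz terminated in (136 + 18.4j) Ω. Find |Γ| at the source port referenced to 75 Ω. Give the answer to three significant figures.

λ = v/f = 0.68·c / 229 MHz = 0.891 m
βl = 2π·l/λ = 2π × 0.0461 = 16.6°
tan(βl) = 0.298
Z_in = Z_0·(Z_L + jZ_0·tanβl)/(Z_0 + jZ_L·tanβl) = 102 − j55.6 Ω
Γ_s = (Z_in − Z_s)/(Z_in + Z_s) = (27.1 − j55.6)/(177 − j55.6), |Γ_s| = 0.333

|Γ| ≈ 0.333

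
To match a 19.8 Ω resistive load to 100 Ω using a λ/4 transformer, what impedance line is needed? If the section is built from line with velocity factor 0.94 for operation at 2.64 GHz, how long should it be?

Z_qwt = √(Z_0·R_L) = √(100 × 19.8) = √1980
λ = 0.94·c/f = 0.107 m, so l = λ/4 = 0.0267 m

Z_qwt ≈ 44.5 Ω; length ≈ 2.67 cm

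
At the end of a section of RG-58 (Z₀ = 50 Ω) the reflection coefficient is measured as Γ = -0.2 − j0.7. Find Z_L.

Z_L ≈ 12.2 − j36.3 Ω

Z_L = Z_0·(1 + Γ)/(1 − Γ) = 50·(0.8 − j0.7)/(1.2 + j0.7)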